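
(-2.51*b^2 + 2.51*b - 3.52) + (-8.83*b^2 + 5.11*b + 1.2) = -11.34*b^2 + 7.62*b - 2.32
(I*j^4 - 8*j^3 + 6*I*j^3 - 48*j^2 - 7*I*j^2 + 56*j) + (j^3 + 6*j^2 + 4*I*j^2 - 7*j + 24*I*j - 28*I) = I*j^4 - 7*j^3 + 6*I*j^3 - 42*j^2 - 3*I*j^2 + 49*j + 24*I*j - 28*I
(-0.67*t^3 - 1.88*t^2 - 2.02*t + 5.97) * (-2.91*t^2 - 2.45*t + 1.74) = 1.9497*t^5 + 7.1123*t^4 + 9.3184*t^3 - 15.6949*t^2 - 18.1413*t + 10.3878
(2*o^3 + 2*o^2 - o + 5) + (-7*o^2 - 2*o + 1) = 2*o^3 - 5*o^2 - 3*o + 6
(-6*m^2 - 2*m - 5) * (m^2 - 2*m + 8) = -6*m^4 + 10*m^3 - 49*m^2 - 6*m - 40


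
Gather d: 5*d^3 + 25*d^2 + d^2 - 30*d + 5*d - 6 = 5*d^3 + 26*d^2 - 25*d - 6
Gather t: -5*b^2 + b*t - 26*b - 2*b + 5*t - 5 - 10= -5*b^2 - 28*b + t*(b + 5) - 15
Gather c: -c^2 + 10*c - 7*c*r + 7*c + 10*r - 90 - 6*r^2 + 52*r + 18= -c^2 + c*(17 - 7*r) - 6*r^2 + 62*r - 72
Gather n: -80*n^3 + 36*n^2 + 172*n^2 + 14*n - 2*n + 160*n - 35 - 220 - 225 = -80*n^3 + 208*n^2 + 172*n - 480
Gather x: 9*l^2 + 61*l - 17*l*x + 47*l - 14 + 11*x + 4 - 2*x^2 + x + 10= 9*l^2 + 108*l - 2*x^2 + x*(12 - 17*l)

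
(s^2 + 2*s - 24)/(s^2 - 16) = (s + 6)/(s + 4)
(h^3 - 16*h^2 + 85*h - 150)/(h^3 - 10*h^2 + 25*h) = (h - 6)/h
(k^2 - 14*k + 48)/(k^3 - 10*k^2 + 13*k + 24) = (k - 6)/(k^2 - 2*k - 3)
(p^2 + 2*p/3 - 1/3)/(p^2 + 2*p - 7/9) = 3*(p + 1)/(3*p + 7)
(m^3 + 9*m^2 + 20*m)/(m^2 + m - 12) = m*(m + 5)/(m - 3)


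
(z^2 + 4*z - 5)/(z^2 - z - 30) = (z - 1)/(z - 6)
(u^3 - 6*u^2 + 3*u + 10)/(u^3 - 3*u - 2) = (u - 5)/(u + 1)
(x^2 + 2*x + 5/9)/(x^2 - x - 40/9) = (3*x + 1)/(3*x - 8)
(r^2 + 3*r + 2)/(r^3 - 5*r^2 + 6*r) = (r^2 + 3*r + 2)/(r*(r^2 - 5*r + 6))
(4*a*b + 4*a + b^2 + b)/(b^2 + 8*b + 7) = (4*a + b)/(b + 7)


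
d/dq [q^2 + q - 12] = 2*q + 1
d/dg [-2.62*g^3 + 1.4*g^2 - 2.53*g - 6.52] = -7.86*g^2 + 2.8*g - 2.53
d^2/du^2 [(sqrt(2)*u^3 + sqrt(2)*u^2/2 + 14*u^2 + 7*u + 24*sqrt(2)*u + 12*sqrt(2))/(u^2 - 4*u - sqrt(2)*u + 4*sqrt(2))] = 4*(36*u^3 + 29*sqrt(2)*u^3 - 78*sqrt(2)*u^2 - 54*u^2 - 324*u - 66*sqrt(2)*u + 268*sqrt(2) + 684)/(u^6 - 12*u^5 - 3*sqrt(2)*u^5 + 36*sqrt(2)*u^4 + 54*u^4 - 146*sqrt(2)*u^3 - 136*u^3 + 288*u^2 + 216*sqrt(2)*u^2 - 384*u - 96*sqrt(2)*u + 128*sqrt(2))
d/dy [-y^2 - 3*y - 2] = -2*y - 3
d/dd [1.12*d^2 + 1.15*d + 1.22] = 2.24*d + 1.15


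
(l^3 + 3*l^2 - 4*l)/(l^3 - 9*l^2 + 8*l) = (l + 4)/(l - 8)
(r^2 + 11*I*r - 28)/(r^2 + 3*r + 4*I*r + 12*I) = (r + 7*I)/(r + 3)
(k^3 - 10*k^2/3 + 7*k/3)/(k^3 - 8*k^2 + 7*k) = (k - 7/3)/(k - 7)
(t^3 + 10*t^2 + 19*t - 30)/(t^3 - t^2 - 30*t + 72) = (t^2 + 4*t - 5)/(t^2 - 7*t + 12)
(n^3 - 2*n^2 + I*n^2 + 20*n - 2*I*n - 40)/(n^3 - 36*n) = (n^3 + n^2*(-2 + I) + 2*n*(10 - I) - 40)/(n*(n^2 - 36))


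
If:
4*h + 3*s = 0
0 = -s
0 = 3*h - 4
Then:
No Solution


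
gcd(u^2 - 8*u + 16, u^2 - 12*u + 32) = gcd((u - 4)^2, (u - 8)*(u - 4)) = u - 4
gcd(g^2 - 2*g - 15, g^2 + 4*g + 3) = g + 3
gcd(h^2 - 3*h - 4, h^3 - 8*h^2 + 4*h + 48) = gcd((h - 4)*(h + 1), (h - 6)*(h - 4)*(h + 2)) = h - 4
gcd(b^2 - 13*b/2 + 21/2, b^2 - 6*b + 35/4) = b - 7/2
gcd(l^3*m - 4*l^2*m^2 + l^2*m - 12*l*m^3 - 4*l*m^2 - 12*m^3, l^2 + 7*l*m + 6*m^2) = 1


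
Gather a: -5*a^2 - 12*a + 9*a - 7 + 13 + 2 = -5*a^2 - 3*a + 8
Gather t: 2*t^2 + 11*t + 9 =2*t^2 + 11*t + 9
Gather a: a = a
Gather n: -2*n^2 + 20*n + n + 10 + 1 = -2*n^2 + 21*n + 11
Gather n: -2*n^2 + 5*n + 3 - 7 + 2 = -2*n^2 + 5*n - 2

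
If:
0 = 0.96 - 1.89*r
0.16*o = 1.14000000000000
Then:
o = 7.12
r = 0.51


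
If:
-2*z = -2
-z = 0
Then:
No Solution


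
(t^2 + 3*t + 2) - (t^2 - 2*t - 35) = 5*t + 37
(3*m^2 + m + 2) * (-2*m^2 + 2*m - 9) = -6*m^4 + 4*m^3 - 29*m^2 - 5*m - 18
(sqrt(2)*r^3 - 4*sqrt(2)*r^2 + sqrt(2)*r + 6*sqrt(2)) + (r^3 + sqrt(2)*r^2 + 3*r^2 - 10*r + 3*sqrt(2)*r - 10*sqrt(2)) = r^3 + sqrt(2)*r^3 - 3*sqrt(2)*r^2 + 3*r^2 - 10*r + 4*sqrt(2)*r - 4*sqrt(2)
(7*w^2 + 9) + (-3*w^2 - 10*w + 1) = 4*w^2 - 10*w + 10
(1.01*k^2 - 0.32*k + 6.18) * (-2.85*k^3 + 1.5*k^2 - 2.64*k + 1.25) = -2.8785*k^5 + 2.427*k^4 - 20.7594*k^3 + 11.3773*k^2 - 16.7152*k + 7.725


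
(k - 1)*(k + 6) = k^2 + 5*k - 6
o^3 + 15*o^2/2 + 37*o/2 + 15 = (o + 2)*(o + 5/2)*(o + 3)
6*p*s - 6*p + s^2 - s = (6*p + s)*(s - 1)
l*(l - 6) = l^2 - 6*l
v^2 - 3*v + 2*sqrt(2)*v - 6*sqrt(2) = (v - 3)*(v + 2*sqrt(2))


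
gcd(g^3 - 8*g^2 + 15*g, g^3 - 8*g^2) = g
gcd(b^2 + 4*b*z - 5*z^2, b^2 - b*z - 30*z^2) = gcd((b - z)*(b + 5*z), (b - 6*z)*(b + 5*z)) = b + 5*z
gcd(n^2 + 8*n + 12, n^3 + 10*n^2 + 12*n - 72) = n + 6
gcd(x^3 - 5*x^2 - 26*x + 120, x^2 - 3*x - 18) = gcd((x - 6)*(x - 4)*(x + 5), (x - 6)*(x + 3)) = x - 6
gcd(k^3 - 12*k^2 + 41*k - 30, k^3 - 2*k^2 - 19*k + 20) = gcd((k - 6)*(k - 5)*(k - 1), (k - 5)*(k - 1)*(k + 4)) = k^2 - 6*k + 5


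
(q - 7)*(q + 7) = q^2 - 49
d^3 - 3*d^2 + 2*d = d*(d - 2)*(d - 1)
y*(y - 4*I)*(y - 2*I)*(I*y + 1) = I*y^4 + 7*y^3 - 14*I*y^2 - 8*y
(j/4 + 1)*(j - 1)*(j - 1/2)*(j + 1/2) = j^4/4 + 3*j^3/4 - 17*j^2/16 - 3*j/16 + 1/4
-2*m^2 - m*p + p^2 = (-2*m + p)*(m + p)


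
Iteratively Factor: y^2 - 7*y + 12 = (y - 3)*(y - 4)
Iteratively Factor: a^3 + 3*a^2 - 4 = (a + 2)*(a^2 + a - 2) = (a - 1)*(a + 2)*(a + 2)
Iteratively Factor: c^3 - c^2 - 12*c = (c)*(c^2 - c - 12) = c*(c + 3)*(c - 4)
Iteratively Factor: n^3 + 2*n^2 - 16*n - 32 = (n - 4)*(n^2 + 6*n + 8) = (n - 4)*(n + 2)*(n + 4)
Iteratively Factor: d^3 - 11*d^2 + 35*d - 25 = (d - 1)*(d^2 - 10*d + 25) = (d - 5)*(d - 1)*(d - 5)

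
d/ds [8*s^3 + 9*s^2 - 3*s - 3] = 24*s^2 + 18*s - 3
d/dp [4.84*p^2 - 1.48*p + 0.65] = 9.68*p - 1.48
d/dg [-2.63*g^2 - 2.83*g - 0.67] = -5.26*g - 2.83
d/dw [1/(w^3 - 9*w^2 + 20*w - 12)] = (-3*w^2 + 18*w - 20)/(w^3 - 9*w^2 + 20*w - 12)^2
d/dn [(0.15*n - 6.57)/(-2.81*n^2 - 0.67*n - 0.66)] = (0.4215*n^2 - 36.9234*n - 4.5009)/(7.8961*n^4 + 3.7654*n^3 + 4.1581*n^2 + 0.8844*n + 0.4356)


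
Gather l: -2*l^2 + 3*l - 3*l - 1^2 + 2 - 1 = -2*l^2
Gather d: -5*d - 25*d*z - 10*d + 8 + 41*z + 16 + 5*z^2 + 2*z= d*(-25*z - 15) + 5*z^2 + 43*z + 24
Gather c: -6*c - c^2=-c^2 - 6*c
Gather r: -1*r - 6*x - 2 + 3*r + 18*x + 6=2*r + 12*x + 4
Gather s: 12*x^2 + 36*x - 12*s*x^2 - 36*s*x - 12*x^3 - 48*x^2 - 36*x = s*(-12*x^2 - 36*x) - 12*x^3 - 36*x^2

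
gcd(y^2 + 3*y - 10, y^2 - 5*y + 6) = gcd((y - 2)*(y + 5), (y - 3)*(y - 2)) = y - 2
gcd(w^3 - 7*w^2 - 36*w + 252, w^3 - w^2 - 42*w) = w^2 - w - 42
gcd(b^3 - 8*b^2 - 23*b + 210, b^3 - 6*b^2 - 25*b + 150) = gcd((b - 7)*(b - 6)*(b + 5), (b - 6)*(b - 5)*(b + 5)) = b^2 - b - 30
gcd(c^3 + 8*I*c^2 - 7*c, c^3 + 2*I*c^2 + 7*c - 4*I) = 1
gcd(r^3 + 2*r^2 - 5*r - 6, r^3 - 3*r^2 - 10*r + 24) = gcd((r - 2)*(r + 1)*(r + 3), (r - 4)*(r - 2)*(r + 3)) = r^2 + r - 6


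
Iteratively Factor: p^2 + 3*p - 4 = (p + 4)*(p - 1)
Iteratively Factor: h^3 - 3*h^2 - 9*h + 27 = (h - 3)*(h^2 - 9) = (h - 3)^2*(h + 3)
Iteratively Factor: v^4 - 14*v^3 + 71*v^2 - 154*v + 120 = (v - 2)*(v^3 - 12*v^2 + 47*v - 60) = (v - 3)*(v - 2)*(v^2 - 9*v + 20) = (v - 5)*(v - 3)*(v - 2)*(v - 4)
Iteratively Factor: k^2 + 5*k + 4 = (k + 4)*(k + 1)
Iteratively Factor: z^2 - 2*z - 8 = (z - 4)*(z + 2)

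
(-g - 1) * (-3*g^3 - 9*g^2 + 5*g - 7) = 3*g^4 + 12*g^3 + 4*g^2 + 2*g + 7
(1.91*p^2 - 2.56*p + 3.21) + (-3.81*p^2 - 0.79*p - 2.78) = -1.9*p^2 - 3.35*p + 0.43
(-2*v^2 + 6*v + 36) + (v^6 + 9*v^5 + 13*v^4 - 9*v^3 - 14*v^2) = v^6 + 9*v^5 + 13*v^4 - 9*v^3 - 16*v^2 + 6*v + 36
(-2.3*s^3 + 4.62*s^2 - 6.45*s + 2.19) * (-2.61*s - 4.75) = 6.003*s^4 - 1.1332*s^3 - 5.1105*s^2 + 24.9216*s - 10.4025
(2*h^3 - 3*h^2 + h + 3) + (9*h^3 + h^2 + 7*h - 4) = 11*h^3 - 2*h^2 + 8*h - 1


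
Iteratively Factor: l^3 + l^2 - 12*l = (l - 3)*(l^2 + 4*l) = l*(l - 3)*(l + 4)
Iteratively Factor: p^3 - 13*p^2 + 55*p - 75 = (p - 5)*(p^2 - 8*p + 15) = (p - 5)*(p - 3)*(p - 5)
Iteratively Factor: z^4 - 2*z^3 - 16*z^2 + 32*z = (z + 4)*(z^3 - 6*z^2 + 8*z) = z*(z + 4)*(z^2 - 6*z + 8) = z*(z - 2)*(z + 4)*(z - 4)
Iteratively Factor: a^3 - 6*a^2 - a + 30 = (a - 5)*(a^2 - a - 6) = (a - 5)*(a - 3)*(a + 2)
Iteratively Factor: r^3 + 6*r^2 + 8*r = (r + 4)*(r^2 + 2*r) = r*(r + 4)*(r + 2)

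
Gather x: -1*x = -x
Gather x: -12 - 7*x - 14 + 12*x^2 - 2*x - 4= 12*x^2 - 9*x - 30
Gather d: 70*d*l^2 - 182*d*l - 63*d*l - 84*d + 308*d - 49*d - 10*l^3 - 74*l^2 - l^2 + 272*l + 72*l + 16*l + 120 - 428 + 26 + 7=d*(70*l^2 - 245*l + 175) - 10*l^3 - 75*l^2 + 360*l - 275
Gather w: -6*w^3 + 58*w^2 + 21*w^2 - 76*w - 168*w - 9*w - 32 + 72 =-6*w^3 + 79*w^2 - 253*w + 40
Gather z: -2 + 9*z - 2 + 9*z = 18*z - 4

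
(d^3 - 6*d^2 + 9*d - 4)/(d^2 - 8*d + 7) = (d^2 - 5*d + 4)/(d - 7)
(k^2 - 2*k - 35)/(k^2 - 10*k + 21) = (k + 5)/(k - 3)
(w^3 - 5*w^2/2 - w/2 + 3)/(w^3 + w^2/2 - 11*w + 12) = (w + 1)/(w + 4)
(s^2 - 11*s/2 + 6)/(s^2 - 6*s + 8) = (s - 3/2)/(s - 2)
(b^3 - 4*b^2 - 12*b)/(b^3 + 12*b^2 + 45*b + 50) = b*(b - 6)/(b^2 + 10*b + 25)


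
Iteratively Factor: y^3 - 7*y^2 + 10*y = (y - 5)*(y^2 - 2*y) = y*(y - 5)*(y - 2)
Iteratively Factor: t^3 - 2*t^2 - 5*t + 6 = (t - 3)*(t^2 + t - 2) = (t - 3)*(t - 1)*(t + 2)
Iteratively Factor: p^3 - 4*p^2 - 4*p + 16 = (p - 4)*(p^2 - 4) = (p - 4)*(p + 2)*(p - 2)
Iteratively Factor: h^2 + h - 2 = (h - 1)*(h + 2)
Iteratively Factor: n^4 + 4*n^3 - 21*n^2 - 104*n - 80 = (n + 4)*(n^3 - 21*n - 20) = (n + 4)^2*(n^2 - 4*n - 5) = (n + 1)*(n + 4)^2*(n - 5)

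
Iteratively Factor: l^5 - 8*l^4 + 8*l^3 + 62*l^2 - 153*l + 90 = (l - 2)*(l^4 - 6*l^3 - 4*l^2 + 54*l - 45) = (l - 2)*(l + 3)*(l^3 - 9*l^2 + 23*l - 15) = (l - 2)*(l - 1)*(l + 3)*(l^2 - 8*l + 15) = (l - 3)*(l - 2)*(l - 1)*(l + 3)*(l - 5)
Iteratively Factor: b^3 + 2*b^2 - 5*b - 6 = (b + 1)*(b^2 + b - 6) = (b - 2)*(b + 1)*(b + 3)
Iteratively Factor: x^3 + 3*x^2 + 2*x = (x)*(x^2 + 3*x + 2) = x*(x + 2)*(x + 1)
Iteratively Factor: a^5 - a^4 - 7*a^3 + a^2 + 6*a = (a + 2)*(a^4 - 3*a^3 - a^2 + 3*a) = (a + 1)*(a + 2)*(a^3 - 4*a^2 + 3*a) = (a - 1)*(a + 1)*(a + 2)*(a^2 - 3*a) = (a - 3)*(a - 1)*(a + 1)*(a + 2)*(a)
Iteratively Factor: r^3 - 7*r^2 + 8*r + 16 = (r - 4)*(r^2 - 3*r - 4) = (r - 4)*(r + 1)*(r - 4)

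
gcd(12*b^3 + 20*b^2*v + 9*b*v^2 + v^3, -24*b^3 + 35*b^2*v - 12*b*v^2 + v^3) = 1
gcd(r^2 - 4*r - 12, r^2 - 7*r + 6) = r - 6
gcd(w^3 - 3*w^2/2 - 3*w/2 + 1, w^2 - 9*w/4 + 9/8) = 1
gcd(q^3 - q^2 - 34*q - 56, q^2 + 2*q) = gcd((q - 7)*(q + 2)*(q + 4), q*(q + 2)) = q + 2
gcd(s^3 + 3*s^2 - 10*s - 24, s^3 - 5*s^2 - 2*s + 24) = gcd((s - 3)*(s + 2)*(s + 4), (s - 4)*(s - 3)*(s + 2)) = s^2 - s - 6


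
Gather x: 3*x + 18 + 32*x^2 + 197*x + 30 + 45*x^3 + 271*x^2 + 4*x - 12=45*x^3 + 303*x^2 + 204*x + 36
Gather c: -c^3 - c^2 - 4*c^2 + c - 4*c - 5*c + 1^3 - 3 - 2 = -c^3 - 5*c^2 - 8*c - 4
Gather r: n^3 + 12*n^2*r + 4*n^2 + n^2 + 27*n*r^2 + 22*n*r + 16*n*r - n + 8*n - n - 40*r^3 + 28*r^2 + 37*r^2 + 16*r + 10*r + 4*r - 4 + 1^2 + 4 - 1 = n^3 + 5*n^2 + 6*n - 40*r^3 + r^2*(27*n + 65) + r*(12*n^2 + 38*n + 30)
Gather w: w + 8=w + 8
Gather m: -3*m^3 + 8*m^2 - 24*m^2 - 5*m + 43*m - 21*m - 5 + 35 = -3*m^3 - 16*m^2 + 17*m + 30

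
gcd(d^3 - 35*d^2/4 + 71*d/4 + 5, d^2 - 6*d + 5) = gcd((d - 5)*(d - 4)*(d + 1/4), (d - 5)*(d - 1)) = d - 5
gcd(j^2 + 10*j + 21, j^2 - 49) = j + 7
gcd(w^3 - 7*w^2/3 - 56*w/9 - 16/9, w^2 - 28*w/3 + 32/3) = 1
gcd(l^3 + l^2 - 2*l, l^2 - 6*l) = l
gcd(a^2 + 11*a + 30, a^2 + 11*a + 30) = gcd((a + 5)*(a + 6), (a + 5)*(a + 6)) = a^2 + 11*a + 30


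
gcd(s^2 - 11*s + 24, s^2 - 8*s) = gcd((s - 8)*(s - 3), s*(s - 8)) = s - 8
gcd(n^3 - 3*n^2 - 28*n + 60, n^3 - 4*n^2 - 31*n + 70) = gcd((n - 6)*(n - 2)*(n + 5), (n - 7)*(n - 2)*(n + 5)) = n^2 + 3*n - 10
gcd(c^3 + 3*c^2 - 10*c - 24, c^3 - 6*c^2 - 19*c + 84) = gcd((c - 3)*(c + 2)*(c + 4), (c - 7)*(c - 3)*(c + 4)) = c^2 + c - 12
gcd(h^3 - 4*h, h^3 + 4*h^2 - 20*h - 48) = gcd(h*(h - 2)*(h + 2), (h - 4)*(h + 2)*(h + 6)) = h + 2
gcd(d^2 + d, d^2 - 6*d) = d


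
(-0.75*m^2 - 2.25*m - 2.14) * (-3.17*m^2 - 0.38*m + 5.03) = 2.3775*m^4 + 7.4175*m^3 + 3.8663*m^2 - 10.5043*m - 10.7642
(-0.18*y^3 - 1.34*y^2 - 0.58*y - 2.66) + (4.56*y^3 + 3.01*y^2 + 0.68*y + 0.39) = 4.38*y^3 + 1.67*y^2 + 0.1*y - 2.27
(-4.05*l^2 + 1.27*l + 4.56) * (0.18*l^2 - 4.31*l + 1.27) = -0.729*l^4 + 17.6841*l^3 - 9.7964*l^2 - 18.0407*l + 5.7912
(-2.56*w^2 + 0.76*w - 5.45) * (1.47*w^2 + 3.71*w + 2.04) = -3.7632*w^4 - 8.3804*w^3 - 10.4143*w^2 - 18.6691*w - 11.118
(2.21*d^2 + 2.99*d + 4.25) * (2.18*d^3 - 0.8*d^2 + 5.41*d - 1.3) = 4.8178*d^5 + 4.7502*d^4 + 18.8291*d^3 + 9.9029*d^2 + 19.1055*d - 5.525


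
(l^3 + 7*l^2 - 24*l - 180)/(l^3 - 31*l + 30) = (l + 6)/(l - 1)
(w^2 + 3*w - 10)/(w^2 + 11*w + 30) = (w - 2)/(w + 6)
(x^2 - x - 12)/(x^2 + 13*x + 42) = (x^2 - x - 12)/(x^2 + 13*x + 42)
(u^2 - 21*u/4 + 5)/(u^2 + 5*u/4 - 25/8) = 2*(u - 4)/(2*u + 5)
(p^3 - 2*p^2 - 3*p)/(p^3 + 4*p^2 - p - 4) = p*(p - 3)/(p^2 + 3*p - 4)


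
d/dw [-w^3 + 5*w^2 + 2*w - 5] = -3*w^2 + 10*w + 2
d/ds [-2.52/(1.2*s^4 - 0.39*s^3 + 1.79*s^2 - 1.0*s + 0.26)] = (12.096*s^3 - 2.9484*s^2 + 9.0216*s - 2.52)/(1.2*s^4 - 0.39*s^3 + 1.79*s^2 - 1.0*s + 0.26)^2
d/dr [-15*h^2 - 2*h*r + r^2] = -2*h + 2*r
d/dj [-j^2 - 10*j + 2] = -2*j - 10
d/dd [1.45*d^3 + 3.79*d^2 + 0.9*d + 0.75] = 4.35*d^2 + 7.58*d + 0.9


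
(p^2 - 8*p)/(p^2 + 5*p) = (p - 8)/(p + 5)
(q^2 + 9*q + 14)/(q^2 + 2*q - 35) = (q + 2)/(q - 5)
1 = 1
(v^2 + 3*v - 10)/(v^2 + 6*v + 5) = (v - 2)/(v + 1)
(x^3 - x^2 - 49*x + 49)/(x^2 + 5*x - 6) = (x^2 - 49)/(x + 6)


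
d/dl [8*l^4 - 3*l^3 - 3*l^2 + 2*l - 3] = 32*l^3 - 9*l^2 - 6*l + 2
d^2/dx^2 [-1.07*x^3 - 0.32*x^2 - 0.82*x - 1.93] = -6.42*x - 0.64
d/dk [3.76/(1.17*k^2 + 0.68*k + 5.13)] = (-8.7984*k - 2.5568)/(1.17*k^2 + 0.68*k + 5.13)^2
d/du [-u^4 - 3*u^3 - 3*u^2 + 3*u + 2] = -4*u^3 - 9*u^2 - 6*u + 3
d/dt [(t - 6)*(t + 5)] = 2*t - 1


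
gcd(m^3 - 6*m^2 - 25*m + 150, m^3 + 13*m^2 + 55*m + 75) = m + 5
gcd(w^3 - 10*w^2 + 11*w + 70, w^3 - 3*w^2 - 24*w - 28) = w^2 - 5*w - 14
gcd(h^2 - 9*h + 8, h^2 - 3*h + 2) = h - 1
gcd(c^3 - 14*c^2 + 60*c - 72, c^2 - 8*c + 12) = c^2 - 8*c + 12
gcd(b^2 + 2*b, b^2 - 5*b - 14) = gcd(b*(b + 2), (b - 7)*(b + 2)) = b + 2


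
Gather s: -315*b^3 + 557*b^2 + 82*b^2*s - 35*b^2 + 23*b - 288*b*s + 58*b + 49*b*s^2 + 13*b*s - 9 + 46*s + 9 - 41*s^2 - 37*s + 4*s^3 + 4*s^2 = -315*b^3 + 522*b^2 + 81*b + 4*s^3 + s^2*(49*b - 37) + s*(82*b^2 - 275*b + 9)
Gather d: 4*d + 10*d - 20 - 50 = 14*d - 70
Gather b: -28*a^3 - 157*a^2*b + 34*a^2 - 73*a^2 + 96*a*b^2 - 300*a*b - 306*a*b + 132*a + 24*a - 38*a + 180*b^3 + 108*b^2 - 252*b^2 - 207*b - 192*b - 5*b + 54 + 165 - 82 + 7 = -28*a^3 - 39*a^2 + 118*a + 180*b^3 + b^2*(96*a - 144) + b*(-157*a^2 - 606*a - 404) + 144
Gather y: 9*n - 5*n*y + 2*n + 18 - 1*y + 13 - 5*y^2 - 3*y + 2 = 11*n - 5*y^2 + y*(-5*n - 4) + 33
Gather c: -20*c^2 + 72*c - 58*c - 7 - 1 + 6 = -20*c^2 + 14*c - 2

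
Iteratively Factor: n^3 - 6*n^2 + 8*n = (n)*(n^2 - 6*n + 8) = n*(n - 4)*(n - 2)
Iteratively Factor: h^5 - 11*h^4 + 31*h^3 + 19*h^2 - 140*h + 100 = (h - 1)*(h^4 - 10*h^3 + 21*h^2 + 40*h - 100) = (h - 5)*(h - 1)*(h^3 - 5*h^2 - 4*h + 20) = (h - 5)^2*(h - 1)*(h^2 - 4) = (h - 5)^2*(h - 1)*(h + 2)*(h - 2)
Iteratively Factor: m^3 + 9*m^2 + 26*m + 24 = (m + 2)*(m^2 + 7*m + 12) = (m + 2)*(m + 3)*(m + 4)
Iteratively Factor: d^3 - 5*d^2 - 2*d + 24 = (d - 3)*(d^2 - 2*d - 8) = (d - 3)*(d + 2)*(d - 4)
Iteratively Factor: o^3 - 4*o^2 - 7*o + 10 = (o - 1)*(o^2 - 3*o - 10) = (o - 5)*(o - 1)*(o + 2)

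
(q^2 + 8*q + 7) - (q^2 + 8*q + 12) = -5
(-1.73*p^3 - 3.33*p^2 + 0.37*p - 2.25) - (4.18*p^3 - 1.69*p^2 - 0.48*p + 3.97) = -5.91*p^3 - 1.64*p^2 + 0.85*p - 6.22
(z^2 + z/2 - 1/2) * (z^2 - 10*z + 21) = z^4 - 19*z^3/2 + 31*z^2/2 + 31*z/2 - 21/2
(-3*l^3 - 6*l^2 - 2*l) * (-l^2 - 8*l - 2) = 3*l^5 + 30*l^4 + 56*l^3 + 28*l^2 + 4*l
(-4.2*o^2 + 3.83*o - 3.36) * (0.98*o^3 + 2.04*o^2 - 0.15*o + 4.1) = -4.116*o^5 - 4.8146*o^4 + 5.1504*o^3 - 24.6489*o^2 + 16.207*o - 13.776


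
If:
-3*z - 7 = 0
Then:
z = -7/3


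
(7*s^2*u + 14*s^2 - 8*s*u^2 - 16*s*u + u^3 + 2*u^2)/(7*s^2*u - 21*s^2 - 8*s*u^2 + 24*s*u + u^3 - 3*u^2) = (u + 2)/(u - 3)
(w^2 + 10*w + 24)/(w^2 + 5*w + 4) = (w + 6)/(w + 1)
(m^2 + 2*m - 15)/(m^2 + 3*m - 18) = (m + 5)/(m + 6)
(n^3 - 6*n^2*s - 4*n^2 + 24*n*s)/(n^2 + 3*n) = (n^2 - 6*n*s - 4*n + 24*s)/(n + 3)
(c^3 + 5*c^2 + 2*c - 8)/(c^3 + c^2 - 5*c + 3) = (c^2 + 6*c + 8)/(c^2 + 2*c - 3)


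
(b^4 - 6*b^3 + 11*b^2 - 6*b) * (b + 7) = b^5 + b^4 - 31*b^3 + 71*b^2 - 42*b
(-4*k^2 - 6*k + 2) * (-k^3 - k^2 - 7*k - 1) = 4*k^5 + 10*k^4 + 32*k^3 + 44*k^2 - 8*k - 2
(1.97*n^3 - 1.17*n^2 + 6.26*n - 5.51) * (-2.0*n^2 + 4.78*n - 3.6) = -3.94*n^5 + 11.7566*n^4 - 25.2046*n^3 + 45.1548*n^2 - 48.8738*n + 19.836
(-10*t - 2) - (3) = -10*t - 5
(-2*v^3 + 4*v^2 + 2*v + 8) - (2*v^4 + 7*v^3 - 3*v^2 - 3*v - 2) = -2*v^4 - 9*v^3 + 7*v^2 + 5*v + 10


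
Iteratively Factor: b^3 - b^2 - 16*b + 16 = (b - 4)*(b^2 + 3*b - 4) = (b - 4)*(b - 1)*(b + 4)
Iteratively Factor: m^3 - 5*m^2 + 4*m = (m)*(m^2 - 5*m + 4) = m*(m - 1)*(m - 4)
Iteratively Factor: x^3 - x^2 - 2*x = (x - 2)*(x^2 + x) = (x - 2)*(x + 1)*(x)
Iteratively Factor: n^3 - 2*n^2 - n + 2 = (n - 1)*(n^2 - n - 2) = (n - 2)*(n - 1)*(n + 1)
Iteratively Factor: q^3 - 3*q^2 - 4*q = (q - 4)*(q^2 + q) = q*(q - 4)*(q + 1)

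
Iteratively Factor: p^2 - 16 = (p - 4)*(p + 4)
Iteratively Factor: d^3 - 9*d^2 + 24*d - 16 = (d - 4)*(d^2 - 5*d + 4) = (d - 4)*(d - 1)*(d - 4)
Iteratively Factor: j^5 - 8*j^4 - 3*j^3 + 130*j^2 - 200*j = (j - 5)*(j^4 - 3*j^3 - 18*j^2 + 40*j) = (j - 5)^2*(j^3 + 2*j^2 - 8*j) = (j - 5)^2*(j - 2)*(j^2 + 4*j) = j*(j - 5)^2*(j - 2)*(j + 4)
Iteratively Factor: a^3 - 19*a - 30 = (a - 5)*(a^2 + 5*a + 6) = (a - 5)*(a + 3)*(a + 2)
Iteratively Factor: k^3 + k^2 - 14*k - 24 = (k + 3)*(k^2 - 2*k - 8) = (k + 2)*(k + 3)*(k - 4)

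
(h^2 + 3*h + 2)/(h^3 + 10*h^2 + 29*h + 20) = (h + 2)/(h^2 + 9*h + 20)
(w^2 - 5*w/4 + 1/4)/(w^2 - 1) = (w - 1/4)/(w + 1)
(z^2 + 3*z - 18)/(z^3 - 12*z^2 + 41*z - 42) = (z + 6)/(z^2 - 9*z + 14)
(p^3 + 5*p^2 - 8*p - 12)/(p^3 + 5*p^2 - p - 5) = (p^2 + 4*p - 12)/(p^2 + 4*p - 5)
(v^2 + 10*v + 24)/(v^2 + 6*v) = (v + 4)/v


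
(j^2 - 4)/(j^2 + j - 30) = (j^2 - 4)/(j^2 + j - 30)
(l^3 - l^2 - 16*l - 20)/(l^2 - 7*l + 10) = (l^2 + 4*l + 4)/(l - 2)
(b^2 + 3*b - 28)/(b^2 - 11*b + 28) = (b + 7)/(b - 7)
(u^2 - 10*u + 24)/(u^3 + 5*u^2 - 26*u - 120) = (u^2 - 10*u + 24)/(u^3 + 5*u^2 - 26*u - 120)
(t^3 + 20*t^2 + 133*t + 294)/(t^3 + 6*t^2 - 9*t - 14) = (t^2 + 13*t + 42)/(t^2 - t - 2)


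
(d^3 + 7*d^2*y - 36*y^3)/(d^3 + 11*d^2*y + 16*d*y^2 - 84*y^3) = (d + 3*y)/(d + 7*y)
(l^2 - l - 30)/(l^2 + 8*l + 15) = (l - 6)/(l + 3)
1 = 1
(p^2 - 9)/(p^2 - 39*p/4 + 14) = 4*(p^2 - 9)/(4*p^2 - 39*p + 56)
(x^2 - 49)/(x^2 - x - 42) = (x + 7)/(x + 6)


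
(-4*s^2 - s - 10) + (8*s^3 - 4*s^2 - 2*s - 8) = 8*s^3 - 8*s^2 - 3*s - 18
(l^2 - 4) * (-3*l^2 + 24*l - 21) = -3*l^4 + 24*l^3 - 9*l^2 - 96*l + 84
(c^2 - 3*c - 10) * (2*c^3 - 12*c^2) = 2*c^5 - 18*c^4 + 16*c^3 + 120*c^2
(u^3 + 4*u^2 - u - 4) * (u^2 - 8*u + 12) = u^5 - 4*u^4 - 21*u^3 + 52*u^2 + 20*u - 48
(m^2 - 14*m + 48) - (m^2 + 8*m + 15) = 33 - 22*m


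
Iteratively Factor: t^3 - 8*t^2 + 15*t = (t - 3)*(t^2 - 5*t) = (t - 5)*(t - 3)*(t)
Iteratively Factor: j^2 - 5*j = (j - 5)*(j)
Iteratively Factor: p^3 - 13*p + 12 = (p + 4)*(p^2 - 4*p + 3) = (p - 1)*(p + 4)*(p - 3)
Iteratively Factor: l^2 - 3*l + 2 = (l - 2)*(l - 1)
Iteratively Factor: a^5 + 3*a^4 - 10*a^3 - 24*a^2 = (a)*(a^4 + 3*a^3 - 10*a^2 - 24*a) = a*(a + 2)*(a^3 + a^2 - 12*a) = a*(a - 3)*(a + 2)*(a^2 + 4*a) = a*(a - 3)*(a + 2)*(a + 4)*(a)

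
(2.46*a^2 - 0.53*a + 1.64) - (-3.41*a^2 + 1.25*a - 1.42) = 5.87*a^2 - 1.78*a + 3.06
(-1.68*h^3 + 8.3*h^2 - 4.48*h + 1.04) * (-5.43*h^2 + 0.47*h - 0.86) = 9.1224*h^5 - 45.8586*h^4 + 29.6722*h^3 - 14.8908*h^2 + 4.3416*h - 0.8944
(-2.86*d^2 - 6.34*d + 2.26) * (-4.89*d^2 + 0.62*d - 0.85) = 13.9854*d^4 + 29.2294*d^3 - 12.5512*d^2 + 6.7902*d - 1.921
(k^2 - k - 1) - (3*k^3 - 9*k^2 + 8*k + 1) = -3*k^3 + 10*k^2 - 9*k - 2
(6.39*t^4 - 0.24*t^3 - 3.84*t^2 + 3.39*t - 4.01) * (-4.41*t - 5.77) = -28.1799*t^5 - 35.8119*t^4 + 18.3192*t^3 + 7.2069*t^2 - 1.8762*t + 23.1377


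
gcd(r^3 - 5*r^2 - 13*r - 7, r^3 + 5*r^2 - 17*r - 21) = r + 1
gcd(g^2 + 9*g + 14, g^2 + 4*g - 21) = g + 7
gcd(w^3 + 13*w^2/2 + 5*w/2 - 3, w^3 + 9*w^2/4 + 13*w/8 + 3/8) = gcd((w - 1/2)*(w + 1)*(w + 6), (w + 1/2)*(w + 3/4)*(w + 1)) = w + 1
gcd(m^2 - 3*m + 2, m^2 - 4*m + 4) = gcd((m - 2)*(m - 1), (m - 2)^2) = m - 2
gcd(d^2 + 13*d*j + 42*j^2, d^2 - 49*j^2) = d + 7*j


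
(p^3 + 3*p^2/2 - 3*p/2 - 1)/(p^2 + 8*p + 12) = (2*p^2 - p - 1)/(2*(p + 6))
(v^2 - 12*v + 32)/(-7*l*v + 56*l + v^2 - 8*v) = (v - 4)/(-7*l + v)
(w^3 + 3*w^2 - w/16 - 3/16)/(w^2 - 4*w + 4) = (16*w^3 + 48*w^2 - w - 3)/(16*(w^2 - 4*w + 4))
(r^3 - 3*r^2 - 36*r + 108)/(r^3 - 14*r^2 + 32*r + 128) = (r^3 - 3*r^2 - 36*r + 108)/(r^3 - 14*r^2 + 32*r + 128)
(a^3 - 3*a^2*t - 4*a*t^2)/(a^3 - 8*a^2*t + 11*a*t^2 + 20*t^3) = a/(a - 5*t)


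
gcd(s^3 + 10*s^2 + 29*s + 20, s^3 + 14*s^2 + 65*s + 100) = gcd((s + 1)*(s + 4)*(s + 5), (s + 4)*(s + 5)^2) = s^2 + 9*s + 20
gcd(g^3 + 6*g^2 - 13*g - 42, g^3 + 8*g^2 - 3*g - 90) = g - 3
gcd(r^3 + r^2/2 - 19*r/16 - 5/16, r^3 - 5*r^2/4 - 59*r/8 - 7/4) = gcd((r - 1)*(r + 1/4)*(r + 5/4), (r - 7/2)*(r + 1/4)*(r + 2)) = r + 1/4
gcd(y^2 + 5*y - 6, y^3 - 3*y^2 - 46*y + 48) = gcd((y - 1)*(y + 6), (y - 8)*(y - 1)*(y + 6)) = y^2 + 5*y - 6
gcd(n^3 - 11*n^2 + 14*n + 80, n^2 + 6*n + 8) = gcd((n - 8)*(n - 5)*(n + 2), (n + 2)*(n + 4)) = n + 2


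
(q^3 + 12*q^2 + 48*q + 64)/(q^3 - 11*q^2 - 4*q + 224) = (q^2 + 8*q + 16)/(q^2 - 15*q + 56)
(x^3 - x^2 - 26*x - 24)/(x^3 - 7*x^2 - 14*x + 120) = (x + 1)/(x - 5)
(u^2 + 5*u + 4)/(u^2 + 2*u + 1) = (u + 4)/(u + 1)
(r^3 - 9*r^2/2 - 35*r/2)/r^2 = r - 9/2 - 35/(2*r)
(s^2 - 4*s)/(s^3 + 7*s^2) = (s - 4)/(s*(s + 7))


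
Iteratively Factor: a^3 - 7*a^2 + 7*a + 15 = (a - 5)*(a^2 - 2*a - 3) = (a - 5)*(a - 3)*(a + 1)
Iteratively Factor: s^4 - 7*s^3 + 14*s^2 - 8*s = (s - 1)*(s^3 - 6*s^2 + 8*s) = (s - 4)*(s - 1)*(s^2 - 2*s) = s*(s - 4)*(s - 1)*(s - 2)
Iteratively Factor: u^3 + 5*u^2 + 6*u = (u + 3)*(u^2 + 2*u) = (u + 2)*(u + 3)*(u)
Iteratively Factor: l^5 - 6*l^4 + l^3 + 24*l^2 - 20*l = (l + 2)*(l^4 - 8*l^3 + 17*l^2 - 10*l) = (l - 2)*(l + 2)*(l^3 - 6*l^2 + 5*l) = (l - 2)*(l - 1)*(l + 2)*(l^2 - 5*l) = (l - 5)*(l - 2)*(l - 1)*(l + 2)*(l)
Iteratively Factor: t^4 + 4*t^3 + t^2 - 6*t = (t + 2)*(t^3 + 2*t^2 - 3*t) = t*(t + 2)*(t^2 + 2*t - 3) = t*(t + 2)*(t + 3)*(t - 1)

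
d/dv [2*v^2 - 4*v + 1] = 4*v - 4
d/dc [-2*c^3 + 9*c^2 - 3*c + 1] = -6*c^2 + 18*c - 3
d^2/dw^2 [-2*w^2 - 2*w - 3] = -4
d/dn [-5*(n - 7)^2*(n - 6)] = 5*(19 - 3*n)*(n - 7)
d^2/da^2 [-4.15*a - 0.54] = 0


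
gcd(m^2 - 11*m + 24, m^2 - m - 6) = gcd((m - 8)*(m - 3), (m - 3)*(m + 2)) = m - 3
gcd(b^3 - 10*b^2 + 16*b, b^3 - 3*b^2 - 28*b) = b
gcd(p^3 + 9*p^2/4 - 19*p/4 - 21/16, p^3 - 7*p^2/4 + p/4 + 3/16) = p^2 - 5*p/4 - 3/8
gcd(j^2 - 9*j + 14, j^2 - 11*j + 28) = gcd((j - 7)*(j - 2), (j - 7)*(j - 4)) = j - 7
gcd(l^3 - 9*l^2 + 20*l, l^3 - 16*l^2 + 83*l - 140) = l^2 - 9*l + 20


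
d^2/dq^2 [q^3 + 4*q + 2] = 6*q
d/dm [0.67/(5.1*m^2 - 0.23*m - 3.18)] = (0.1541 - 6.834*m)/(-5.1*m^2 + 0.23*m + 3.18)^2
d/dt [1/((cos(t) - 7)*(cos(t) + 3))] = 2*(cos(t) - 2)*sin(t)/((cos(t) - 7)^2*(cos(t) + 3)^2)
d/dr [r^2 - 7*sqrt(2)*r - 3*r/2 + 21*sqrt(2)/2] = 2*r - 7*sqrt(2) - 3/2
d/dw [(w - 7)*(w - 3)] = 2*w - 10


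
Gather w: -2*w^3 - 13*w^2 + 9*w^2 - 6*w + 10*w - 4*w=-2*w^3 - 4*w^2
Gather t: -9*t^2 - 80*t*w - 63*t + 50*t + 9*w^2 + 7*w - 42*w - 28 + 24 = -9*t^2 + t*(-80*w - 13) + 9*w^2 - 35*w - 4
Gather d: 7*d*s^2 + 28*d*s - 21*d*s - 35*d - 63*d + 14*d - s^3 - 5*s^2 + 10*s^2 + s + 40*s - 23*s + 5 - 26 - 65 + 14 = d*(7*s^2 + 7*s - 84) - s^3 + 5*s^2 + 18*s - 72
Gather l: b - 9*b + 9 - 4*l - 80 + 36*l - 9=-8*b + 32*l - 80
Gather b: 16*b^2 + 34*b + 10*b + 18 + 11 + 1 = 16*b^2 + 44*b + 30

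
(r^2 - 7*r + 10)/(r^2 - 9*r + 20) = (r - 2)/(r - 4)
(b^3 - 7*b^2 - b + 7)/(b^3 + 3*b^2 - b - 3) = (b - 7)/(b + 3)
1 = 1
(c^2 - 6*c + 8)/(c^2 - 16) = (c - 2)/(c + 4)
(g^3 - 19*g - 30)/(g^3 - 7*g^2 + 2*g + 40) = (g + 3)/(g - 4)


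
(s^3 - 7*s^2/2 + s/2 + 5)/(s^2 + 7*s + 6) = (s^2 - 9*s/2 + 5)/(s + 6)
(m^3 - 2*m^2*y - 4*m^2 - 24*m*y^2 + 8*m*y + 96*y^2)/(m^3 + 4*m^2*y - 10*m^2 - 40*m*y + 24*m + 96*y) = (m - 6*y)/(m - 6)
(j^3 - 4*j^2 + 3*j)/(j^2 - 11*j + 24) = j*(j - 1)/(j - 8)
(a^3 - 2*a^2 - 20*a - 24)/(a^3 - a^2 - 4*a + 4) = (a^2 - 4*a - 12)/(a^2 - 3*a + 2)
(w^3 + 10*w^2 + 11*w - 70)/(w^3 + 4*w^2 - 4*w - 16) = (w^2 + 12*w + 35)/(w^2 + 6*w + 8)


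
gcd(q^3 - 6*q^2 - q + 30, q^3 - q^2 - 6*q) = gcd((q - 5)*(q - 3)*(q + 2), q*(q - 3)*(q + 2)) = q^2 - q - 6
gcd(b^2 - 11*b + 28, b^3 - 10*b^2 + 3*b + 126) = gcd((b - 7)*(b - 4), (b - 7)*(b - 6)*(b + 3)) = b - 7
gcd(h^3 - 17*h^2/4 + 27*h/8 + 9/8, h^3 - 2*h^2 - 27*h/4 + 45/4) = h^2 - 9*h/2 + 9/2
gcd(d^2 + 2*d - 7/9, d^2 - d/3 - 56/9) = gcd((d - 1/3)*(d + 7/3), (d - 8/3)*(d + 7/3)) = d + 7/3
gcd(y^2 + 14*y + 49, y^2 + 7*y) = y + 7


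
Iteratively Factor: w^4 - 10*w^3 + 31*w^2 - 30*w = (w)*(w^3 - 10*w^2 + 31*w - 30) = w*(w - 3)*(w^2 - 7*w + 10) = w*(w - 3)*(w - 2)*(w - 5)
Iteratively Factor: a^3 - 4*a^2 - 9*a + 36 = (a - 3)*(a^2 - a - 12) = (a - 4)*(a - 3)*(a + 3)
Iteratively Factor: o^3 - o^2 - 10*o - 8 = (o - 4)*(o^2 + 3*o + 2) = (o - 4)*(o + 2)*(o + 1)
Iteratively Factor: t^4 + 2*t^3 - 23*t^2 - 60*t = (t)*(t^3 + 2*t^2 - 23*t - 60) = t*(t + 3)*(t^2 - t - 20) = t*(t - 5)*(t + 3)*(t + 4)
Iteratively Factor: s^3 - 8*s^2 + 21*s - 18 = (s - 3)*(s^2 - 5*s + 6) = (s - 3)*(s - 2)*(s - 3)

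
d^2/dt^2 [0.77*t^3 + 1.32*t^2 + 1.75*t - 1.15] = 4.62*t + 2.64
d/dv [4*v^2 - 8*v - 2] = 8*v - 8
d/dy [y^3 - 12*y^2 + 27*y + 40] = 3*y^2 - 24*y + 27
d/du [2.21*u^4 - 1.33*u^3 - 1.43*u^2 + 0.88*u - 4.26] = 8.84*u^3 - 3.99*u^2 - 2.86*u + 0.88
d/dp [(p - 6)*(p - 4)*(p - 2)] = 3*p^2 - 24*p + 44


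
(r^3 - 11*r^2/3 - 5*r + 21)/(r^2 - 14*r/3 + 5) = (3*r^2 - 2*r - 21)/(3*r - 5)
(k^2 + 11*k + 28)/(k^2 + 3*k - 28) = (k + 4)/(k - 4)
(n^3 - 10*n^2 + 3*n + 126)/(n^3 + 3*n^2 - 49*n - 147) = (n - 6)/(n + 7)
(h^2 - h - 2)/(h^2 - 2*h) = (h + 1)/h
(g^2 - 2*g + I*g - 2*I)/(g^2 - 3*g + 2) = (g + I)/(g - 1)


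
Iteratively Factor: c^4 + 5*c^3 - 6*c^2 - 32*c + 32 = (c - 1)*(c^3 + 6*c^2 - 32) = (c - 1)*(c + 4)*(c^2 + 2*c - 8) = (c - 1)*(c + 4)^2*(c - 2)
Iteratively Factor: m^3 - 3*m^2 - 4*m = (m + 1)*(m^2 - 4*m) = m*(m + 1)*(m - 4)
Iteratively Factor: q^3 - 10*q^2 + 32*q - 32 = (q - 2)*(q^2 - 8*q + 16) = (q - 4)*(q - 2)*(q - 4)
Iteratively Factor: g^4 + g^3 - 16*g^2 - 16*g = (g)*(g^3 + g^2 - 16*g - 16) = g*(g + 1)*(g^2 - 16) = g*(g - 4)*(g + 1)*(g + 4)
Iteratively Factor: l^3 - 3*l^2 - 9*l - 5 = (l + 1)*(l^2 - 4*l - 5) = (l - 5)*(l + 1)*(l + 1)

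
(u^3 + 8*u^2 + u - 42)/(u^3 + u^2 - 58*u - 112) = (u^2 + u - 6)/(u^2 - 6*u - 16)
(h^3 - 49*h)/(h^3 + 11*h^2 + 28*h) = (h - 7)/(h + 4)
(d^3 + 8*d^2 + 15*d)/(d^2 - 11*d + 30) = d*(d^2 + 8*d + 15)/(d^2 - 11*d + 30)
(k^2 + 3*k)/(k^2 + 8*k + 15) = k/(k + 5)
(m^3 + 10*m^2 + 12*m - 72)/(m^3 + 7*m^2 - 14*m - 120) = (m^2 + 4*m - 12)/(m^2 + m - 20)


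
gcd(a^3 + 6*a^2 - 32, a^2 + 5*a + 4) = a + 4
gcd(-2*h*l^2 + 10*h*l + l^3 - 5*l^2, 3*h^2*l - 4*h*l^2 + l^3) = l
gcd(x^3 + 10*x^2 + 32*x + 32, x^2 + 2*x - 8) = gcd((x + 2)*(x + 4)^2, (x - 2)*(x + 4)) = x + 4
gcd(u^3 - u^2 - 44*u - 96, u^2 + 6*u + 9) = u + 3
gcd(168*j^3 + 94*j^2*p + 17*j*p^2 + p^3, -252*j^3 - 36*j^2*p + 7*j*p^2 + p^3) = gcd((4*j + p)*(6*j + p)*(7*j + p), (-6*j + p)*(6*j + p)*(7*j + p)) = 42*j^2 + 13*j*p + p^2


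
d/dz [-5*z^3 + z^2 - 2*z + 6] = -15*z^2 + 2*z - 2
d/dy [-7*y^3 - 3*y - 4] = -21*y^2 - 3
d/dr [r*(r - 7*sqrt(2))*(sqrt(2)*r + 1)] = 3*sqrt(2)*r^2 - 26*r - 7*sqrt(2)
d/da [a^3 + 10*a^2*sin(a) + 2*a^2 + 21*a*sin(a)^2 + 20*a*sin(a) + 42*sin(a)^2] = 10*a^2*cos(a) + 3*a^2 + 21*a*sin(2*a) + 20*sqrt(2)*a*sin(a + pi/4) + 4*a + 20*sin(a) + 42*sin(2*a) - 21*cos(2*a)/2 + 21/2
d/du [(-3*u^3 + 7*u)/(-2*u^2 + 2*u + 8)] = (-u*(2*u - 1)*(3*u^2 - 7) + (7 - 9*u^2)*(-u^2 + u + 4))/(2*(-u^2 + u + 4)^2)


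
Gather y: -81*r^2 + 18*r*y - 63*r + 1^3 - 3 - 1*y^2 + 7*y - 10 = -81*r^2 - 63*r - y^2 + y*(18*r + 7) - 12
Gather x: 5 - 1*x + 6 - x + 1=12 - 2*x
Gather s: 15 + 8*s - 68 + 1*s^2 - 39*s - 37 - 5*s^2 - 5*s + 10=-4*s^2 - 36*s - 80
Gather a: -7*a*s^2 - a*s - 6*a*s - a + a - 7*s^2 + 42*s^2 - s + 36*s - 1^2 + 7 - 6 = a*(-7*s^2 - 7*s) + 35*s^2 + 35*s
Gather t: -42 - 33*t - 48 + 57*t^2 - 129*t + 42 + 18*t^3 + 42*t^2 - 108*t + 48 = 18*t^3 + 99*t^2 - 270*t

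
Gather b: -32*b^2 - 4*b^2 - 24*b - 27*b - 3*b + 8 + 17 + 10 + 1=-36*b^2 - 54*b + 36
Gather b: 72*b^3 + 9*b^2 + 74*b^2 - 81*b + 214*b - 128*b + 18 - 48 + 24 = 72*b^3 + 83*b^2 + 5*b - 6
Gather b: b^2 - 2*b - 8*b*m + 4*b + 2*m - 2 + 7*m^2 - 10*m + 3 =b^2 + b*(2 - 8*m) + 7*m^2 - 8*m + 1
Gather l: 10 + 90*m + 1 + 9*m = 99*m + 11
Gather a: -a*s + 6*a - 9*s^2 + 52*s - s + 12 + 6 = a*(6 - s) - 9*s^2 + 51*s + 18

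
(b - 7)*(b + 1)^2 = b^3 - 5*b^2 - 13*b - 7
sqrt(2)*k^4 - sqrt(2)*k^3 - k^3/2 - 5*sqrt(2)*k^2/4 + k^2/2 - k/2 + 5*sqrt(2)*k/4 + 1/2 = (k - 1)*(k - sqrt(2))*(k + sqrt(2)/2)*(sqrt(2)*k + 1/2)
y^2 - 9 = (y - 3)*(y + 3)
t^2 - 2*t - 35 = (t - 7)*(t + 5)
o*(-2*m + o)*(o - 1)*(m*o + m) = -2*m^2*o^3 + 2*m^2*o + m*o^4 - m*o^2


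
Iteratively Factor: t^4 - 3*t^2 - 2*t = (t + 1)*(t^3 - t^2 - 2*t) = (t + 1)^2*(t^2 - 2*t) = t*(t + 1)^2*(t - 2)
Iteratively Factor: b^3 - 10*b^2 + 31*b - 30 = (b - 3)*(b^2 - 7*b + 10) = (b - 3)*(b - 2)*(b - 5)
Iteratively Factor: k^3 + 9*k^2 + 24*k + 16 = (k + 4)*(k^2 + 5*k + 4) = (k + 1)*(k + 4)*(k + 4)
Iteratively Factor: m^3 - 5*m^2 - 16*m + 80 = (m - 4)*(m^2 - m - 20) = (m - 5)*(m - 4)*(m + 4)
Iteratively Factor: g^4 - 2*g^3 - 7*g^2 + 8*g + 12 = (g - 2)*(g^3 - 7*g - 6) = (g - 2)*(g + 2)*(g^2 - 2*g - 3) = (g - 3)*(g - 2)*(g + 2)*(g + 1)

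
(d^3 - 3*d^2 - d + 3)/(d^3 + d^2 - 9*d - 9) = (d - 1)/(d + 3)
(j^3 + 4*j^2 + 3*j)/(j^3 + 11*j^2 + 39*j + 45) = j*(j + 1)/(j^2 + 8*j + 15)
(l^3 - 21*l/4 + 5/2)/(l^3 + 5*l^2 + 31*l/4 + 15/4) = (2*l^2 - 5*l + 2)/(2*l^2 + 5*l + 3)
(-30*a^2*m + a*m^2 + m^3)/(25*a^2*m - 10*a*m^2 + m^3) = (-6*a - m)/(5*a - m)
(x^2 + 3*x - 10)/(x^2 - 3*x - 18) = (-x^2 - 3*x + 10)/(-x^2 + 3*x + 18)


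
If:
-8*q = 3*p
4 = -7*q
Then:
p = 32/21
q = -4/7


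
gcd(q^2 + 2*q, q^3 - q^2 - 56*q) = q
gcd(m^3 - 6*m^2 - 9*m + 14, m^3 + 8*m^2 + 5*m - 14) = m^2 + m - 2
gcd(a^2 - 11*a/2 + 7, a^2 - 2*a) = a - 2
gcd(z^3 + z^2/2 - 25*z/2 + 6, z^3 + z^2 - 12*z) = z^2 + z - 12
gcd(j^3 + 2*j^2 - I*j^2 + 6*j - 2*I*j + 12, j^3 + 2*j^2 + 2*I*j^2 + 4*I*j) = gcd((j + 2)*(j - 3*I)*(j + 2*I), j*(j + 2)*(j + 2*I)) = j^2 + j*(2 + 2*I) + 4*I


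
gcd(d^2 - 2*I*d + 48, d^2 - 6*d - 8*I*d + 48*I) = d - 8*I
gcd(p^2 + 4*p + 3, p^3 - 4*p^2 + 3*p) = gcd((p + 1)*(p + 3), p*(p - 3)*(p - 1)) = 1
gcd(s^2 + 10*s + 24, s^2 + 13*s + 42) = s + 6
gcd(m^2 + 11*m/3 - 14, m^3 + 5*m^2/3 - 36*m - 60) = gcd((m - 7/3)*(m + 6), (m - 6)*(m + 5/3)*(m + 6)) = m + 6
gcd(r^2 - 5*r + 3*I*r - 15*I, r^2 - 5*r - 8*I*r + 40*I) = r - 5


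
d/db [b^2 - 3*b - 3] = 2*b - 3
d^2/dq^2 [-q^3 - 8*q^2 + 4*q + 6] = -6*q - 16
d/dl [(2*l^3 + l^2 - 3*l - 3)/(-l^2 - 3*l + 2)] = (-2*l^4 - 12*l^3 + 6*l^2 - 2*l - 15)/(l^4 + 6*l^3 + 5*l^2 - 12*l + 4)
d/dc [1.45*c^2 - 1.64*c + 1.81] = 2.9*c - 1.64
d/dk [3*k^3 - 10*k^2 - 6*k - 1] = 9*k^2 - 20*k - 6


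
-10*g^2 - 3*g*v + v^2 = (-5*g + v)*(2*g + v)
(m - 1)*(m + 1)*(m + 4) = m^3 + 4*m^2 - m - 4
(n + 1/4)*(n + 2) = n^2 + 9*n/4 + 1/2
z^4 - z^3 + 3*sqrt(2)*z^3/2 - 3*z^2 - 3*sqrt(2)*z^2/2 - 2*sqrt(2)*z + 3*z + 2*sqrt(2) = (z - 1)*(z - sqrt(2))*(z + sqrt(2)/2)*(z + 2*sqrt(2))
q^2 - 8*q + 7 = (q - 7)*(q - 1)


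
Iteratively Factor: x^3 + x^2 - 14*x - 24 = (x - 4)*(x^2 + 5*x + 6) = (x - 4)*(x + 3)*(x + 2)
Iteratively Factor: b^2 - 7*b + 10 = (b - 2)*(b - 5)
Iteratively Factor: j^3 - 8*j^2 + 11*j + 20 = (j + 1)*(j^2 - 9*j + 20) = (j - 4)*(j + 1)*(j - 5)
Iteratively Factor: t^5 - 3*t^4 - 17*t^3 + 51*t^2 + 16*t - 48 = (t - 1)*(t^4 - 2*t^3 - 19*t^2 + 32*t + 48) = (t - 1)*(t + 1)*(t^3 - 3*t^2 - 16*t + 48) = (t - 1)*(t + 1)*(t + 4)*(t^2 - 7*t + 12) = (t - 3)*(t - 1)*(t + 1)*(t + 4)*(t - 4)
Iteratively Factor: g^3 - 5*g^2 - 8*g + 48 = (g + 3)*(g^2 - 8*g + 16) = (g - 4)*(g + 3)*(g - 4)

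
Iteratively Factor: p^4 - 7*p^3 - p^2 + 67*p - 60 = (p - 4)*(p^3 - 3*p^2 - 13*p + 15) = (p - 5)*(p - 4)*(p^2 + 2*p - 3) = (p - 5)*(p - 4)*(p - 1)*(p + 3)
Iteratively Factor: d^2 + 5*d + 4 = (d + 1)*(d + 4)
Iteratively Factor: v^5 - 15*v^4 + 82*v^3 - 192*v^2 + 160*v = (v)*(v^4 - 15*v^3 + 82*v^2 - 192*v + 160) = v*(v - 5)*(v^3 - 10*v^2 + 32*v - 32) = v*(v - 5)*(v - 4)*(v^2 - 6*v + 8) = v*(v - 5)*(v - 4)^2*(v - 2)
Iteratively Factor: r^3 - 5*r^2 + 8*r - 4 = (r - 2)*(r^2 - 3*r + 2) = (r - 2)^2*(r - 1)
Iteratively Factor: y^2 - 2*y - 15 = (y - 5)*(y + 3)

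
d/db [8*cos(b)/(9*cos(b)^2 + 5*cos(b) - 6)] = 24*(3*cos(b)^2 + 2)*sin(b)/(-9*sin(b)^2 + 5*cos(b) + 3)^2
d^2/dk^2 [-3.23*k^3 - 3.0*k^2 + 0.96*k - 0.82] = -19.38*k - 6.0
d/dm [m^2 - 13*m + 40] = 2*m - 13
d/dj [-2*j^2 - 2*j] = -4*j - 2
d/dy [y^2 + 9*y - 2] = 2*y + 9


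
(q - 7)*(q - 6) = q^2 - 13*q + 42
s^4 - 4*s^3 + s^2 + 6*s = s*(s - 3)*(s - 2)*(s + 1)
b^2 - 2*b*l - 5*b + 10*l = (b - 5)*(b - 2*l)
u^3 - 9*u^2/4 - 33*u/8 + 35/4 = (u - 5/2)*(u - 7/4)*(u + 2)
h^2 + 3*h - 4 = (h - 1)*(h + 4)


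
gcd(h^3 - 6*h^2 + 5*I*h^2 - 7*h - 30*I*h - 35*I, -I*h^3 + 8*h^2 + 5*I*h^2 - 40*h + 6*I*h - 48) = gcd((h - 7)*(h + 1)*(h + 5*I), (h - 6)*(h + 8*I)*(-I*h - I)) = h + 1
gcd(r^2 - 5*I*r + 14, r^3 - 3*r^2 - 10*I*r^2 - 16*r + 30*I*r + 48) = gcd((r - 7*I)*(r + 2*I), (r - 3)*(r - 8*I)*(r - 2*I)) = 1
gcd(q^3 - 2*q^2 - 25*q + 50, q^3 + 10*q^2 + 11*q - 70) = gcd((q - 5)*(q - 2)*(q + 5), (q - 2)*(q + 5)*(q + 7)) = q^2 + 3*q - 10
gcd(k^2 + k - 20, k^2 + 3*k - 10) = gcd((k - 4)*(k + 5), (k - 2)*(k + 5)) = k + 5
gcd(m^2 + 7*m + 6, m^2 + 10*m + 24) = m + 6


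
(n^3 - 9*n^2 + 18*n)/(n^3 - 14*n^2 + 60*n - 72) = n*(n - 3)/(n^2 - 8*n + 12)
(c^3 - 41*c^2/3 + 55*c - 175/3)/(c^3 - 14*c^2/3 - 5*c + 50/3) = (c - 7)/(c + 2)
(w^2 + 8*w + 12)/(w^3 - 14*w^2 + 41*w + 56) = (w^2 + 8*w + 12)/(w^3 - 14*w^2 + 41*w + 56)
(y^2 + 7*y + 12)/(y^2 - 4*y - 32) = (y + 3)/(y - 8)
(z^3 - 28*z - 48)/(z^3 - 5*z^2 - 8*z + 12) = (z + 4)/(z - 1)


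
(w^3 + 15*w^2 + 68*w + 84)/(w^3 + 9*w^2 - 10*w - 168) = (w + 2)/(w - 4)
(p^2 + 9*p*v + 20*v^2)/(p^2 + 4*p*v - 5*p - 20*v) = (p + 5*v)/(p - 5)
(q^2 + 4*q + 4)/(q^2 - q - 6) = (q + 2)/(q - 3)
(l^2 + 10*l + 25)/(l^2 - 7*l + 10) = (l^2 + 10*l + 25)/(l^2 - 7*l + 10)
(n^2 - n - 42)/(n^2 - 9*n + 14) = (n + 6)/(n - 2)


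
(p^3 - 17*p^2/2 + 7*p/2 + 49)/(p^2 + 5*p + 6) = (2*p^2 - 21*p + 49)/(2*(p + 3))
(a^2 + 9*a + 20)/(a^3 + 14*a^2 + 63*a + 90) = (a + 4)/(a^2 + 9*a + 18)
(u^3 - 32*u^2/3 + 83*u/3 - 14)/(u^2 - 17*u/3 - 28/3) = (3*u^2 - 11*u + 6)/(3*u + 4)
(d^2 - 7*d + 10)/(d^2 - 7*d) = (d^2 - 7*d + 10)/(d*(d - 7))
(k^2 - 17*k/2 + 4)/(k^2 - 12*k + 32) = (k - 1/2)/(k - 4)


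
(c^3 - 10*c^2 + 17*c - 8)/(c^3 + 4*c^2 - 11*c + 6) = (c - 8)/(c + 6)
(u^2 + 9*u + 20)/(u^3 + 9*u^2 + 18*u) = (u^2 + 9*u + 20)/(u*(u^2 + 9*u + 18))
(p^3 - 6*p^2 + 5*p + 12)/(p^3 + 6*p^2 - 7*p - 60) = (p^2 - 3*p - 4)/(p^2 + 9*p + 20)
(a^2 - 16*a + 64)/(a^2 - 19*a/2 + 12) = 2*(a - 8)/(2*a - 3)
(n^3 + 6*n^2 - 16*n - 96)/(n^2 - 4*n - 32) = (n^2 + 2*n - 24)/(n - 8)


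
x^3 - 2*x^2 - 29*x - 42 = (x - 7)*(x + 2)*(x + 3)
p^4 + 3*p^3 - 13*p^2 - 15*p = p*(p - 3)*(p + 1)*(p + 5)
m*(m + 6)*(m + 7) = m^3 + 13*m^2 + 42*m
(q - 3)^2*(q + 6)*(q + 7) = q^4 + 7*q^3 - 27*q^2 - 135*q + 378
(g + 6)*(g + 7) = g^2 + 13*g + 42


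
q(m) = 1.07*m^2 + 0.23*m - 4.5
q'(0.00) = 0.23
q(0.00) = -4.50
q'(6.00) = 13.07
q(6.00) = 35.40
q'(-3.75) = -7.80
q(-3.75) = 9.68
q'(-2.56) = -5.25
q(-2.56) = 1.92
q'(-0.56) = -0.97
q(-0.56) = -4.29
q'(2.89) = 6.41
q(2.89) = 5.10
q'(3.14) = 6.95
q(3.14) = 6.77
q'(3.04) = 6.74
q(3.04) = 6.09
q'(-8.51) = -17.98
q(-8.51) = 71.03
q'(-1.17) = -2.27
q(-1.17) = -3.30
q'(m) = 2.14*m + 0.23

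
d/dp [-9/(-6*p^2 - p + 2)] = 9*(-12*p - 1)/(6*p^2 + p - 2)^2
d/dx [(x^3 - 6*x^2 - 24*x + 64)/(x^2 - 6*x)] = (x^4 - 12*x^3 + 60*x^2 - 128*x + 384)/(x^2*(x^2 - 12*x + 36))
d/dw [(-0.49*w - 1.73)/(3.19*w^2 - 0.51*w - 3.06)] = (1.5631*w^2 + 11.0374*w + 0.6171)/(10.1761*w^4 - 3.2538*w^3 - 19.2627*w^2 + 3.1212*w + 9.3636)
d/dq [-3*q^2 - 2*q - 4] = -6*q - 2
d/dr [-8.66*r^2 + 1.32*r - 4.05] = 1.32 - 17.32*r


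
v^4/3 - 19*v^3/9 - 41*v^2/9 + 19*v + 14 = (v/3 + 1)*(v - 7)*(v - 3)*(v + 2/3)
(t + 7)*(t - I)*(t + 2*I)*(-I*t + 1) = -I*t^4 + 2*t^3 - 7*I*t^3 + 14*t^2 - I*t^2 + 2*t - 7*I*t + 14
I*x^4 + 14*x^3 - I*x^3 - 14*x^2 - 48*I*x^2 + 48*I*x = x*(x - 8*I)*(x - 6*I)*(I*x - I)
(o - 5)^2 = o^2 - 10*o + 25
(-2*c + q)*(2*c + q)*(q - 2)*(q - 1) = -4*c^2*q^2 + 12*c^2*q - 8*c^2 + q^4 - 3*q^3 + 2*q^2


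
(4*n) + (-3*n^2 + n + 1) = -3*n^2 + 5*n + 1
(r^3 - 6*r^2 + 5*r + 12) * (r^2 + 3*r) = r^5 - 3*r^4 - 13*r^3 + 27*r^2 + 36*r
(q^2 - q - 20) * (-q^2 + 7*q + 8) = -q^4 + 8*q^3 + 21*q^2 - 148*q - 160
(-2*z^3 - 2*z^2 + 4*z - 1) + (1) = -2*z^3 - 2*z^2 + 4*z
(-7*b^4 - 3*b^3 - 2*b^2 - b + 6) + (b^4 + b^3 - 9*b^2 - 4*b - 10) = -6*b^4 - 2*b^3 - 11*b^2 - 5*b - 4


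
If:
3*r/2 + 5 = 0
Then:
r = -10/3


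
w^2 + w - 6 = (w - 2)*(w + 3)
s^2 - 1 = (s - 1)*(s + 1)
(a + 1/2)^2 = a^2 + a + 1/4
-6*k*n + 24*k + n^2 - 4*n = (-6*k + n)*(n - 4)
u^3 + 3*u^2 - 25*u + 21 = (u - 3)*(u - 1)*(u + 7)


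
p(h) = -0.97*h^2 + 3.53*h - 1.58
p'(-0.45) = 4.40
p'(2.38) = -1.09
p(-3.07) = -21.56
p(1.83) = 1.63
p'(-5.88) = 14.94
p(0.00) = -1.58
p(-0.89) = -5.49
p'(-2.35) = 8.09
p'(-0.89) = 5.26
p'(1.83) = -0.02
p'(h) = 3.53 - 1.94*h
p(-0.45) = -3.36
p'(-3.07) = 9.49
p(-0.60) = -4.05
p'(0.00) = 3.53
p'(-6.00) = 15.17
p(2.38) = 1.33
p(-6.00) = -57.68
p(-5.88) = -55.87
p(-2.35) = -15.23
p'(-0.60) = 4.69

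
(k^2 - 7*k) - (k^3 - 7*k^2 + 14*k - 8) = -k^3 + 8*k^2 - 21*k + 8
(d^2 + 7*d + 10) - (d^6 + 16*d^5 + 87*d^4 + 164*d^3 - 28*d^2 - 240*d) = -d^6 - 16*d^5 - 87*d^4 - 164*d^3 + 29*d^2 + 247*d + 10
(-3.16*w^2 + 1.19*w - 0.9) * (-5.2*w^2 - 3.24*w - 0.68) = 16.432*w^4 + 4.0504*w^3 + 2.9732*w^2 + 2.1068*w + 0.612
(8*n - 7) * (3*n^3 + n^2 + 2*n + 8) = 24*n^4 - 13*n^3 + 9*n^2 + 50*n - 56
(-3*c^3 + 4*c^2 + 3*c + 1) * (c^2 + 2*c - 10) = -3*c^5 - 2*c^4 + 41*c^3 - 33*c^2 - 28*c - 10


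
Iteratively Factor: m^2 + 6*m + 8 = (m + 2)*(m + 4)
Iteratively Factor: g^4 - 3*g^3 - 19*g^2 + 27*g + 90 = (g + 2)*(g^3 - 5*g^2 - 9*g + 45) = (g - 3)*(g + 2)*(g^2 - 2*g - 15) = (g - 5)*(g - 3)*(g + 2)*(g + 3)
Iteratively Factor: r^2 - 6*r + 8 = (r - 4)*(r - 2)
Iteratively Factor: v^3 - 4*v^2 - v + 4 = (v + 1)*(v^2 - 5*v + 4) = (v - 1)*(v + 1)*(v - 4)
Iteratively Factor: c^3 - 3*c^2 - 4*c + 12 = (c - 2)*(c^2 - c - 6) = (c - 2)*(c + 2)*(c - 3)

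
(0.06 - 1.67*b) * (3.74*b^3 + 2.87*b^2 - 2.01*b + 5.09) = -6.2458*b^4 - 4.5685*b^3 + 3.5289*b^2 - 8.6209*b + 0.3054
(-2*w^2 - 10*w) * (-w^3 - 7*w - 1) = 2*w^5 + 10*w^4 + 14*w^3 + 72*w^2 + 10*w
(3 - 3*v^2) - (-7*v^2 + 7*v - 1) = 4*v^2 - 7*v + 4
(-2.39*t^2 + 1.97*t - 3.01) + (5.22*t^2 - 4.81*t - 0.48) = 2.83*t^2 - 2.84*t - 3.49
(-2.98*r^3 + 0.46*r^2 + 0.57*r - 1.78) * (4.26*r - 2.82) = -12.6948*r^4 + 10.3632*r^3 + 1.131*r^2 - 9.1902*r + 5.0196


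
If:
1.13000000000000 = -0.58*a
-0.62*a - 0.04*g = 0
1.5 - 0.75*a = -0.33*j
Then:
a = -1.95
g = 30.20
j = -8.97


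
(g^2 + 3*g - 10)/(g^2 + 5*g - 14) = (g + 5)/(g + 7)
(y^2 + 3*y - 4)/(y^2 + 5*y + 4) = (y - 1)/(y + 1)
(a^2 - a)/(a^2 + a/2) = 2*(a - 1)/(2*a + 1)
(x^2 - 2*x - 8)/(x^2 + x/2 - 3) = 2*(x - 4)/(2*x - 3)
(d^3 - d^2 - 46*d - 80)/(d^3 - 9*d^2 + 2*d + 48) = (d + 5)/(d - 3)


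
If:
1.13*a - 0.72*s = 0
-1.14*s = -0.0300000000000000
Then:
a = 0.02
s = 0.03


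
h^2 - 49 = (h - 7)*(h + 7)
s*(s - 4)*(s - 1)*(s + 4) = s^4 - s^3 - 16*s^2 + 16*s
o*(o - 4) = o^2 - 4*o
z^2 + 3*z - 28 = (z - 4)*(z + 7)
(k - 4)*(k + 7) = k^2 + 3*k - 28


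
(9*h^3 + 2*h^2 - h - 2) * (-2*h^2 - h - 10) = -18*h^5 - 13*h^4 - 90*h^3 - 15*h^2 + 12*h + 20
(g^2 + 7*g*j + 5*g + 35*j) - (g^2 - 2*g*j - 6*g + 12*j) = 9*g*j + 11*g + 23*j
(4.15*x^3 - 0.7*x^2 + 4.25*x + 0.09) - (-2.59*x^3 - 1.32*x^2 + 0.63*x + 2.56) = 6.74*x^3 + 0.62*x^2 + 3.62*x - 2.47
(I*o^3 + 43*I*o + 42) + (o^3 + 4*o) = o^3 + I*o^3 + 4*o + 43*I*o + 42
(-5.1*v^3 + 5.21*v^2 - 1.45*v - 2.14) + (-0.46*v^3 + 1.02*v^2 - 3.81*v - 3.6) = -5.56*v^3 + 6.23*v^2 - 5.26*v - 5.74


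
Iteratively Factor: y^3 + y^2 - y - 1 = (y - 1)*(y^2 + 2*y + 1) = (y - 1)*(y + 1)*(y + 1)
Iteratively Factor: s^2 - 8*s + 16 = (s - 4)*(s - 4)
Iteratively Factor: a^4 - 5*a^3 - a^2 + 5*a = (a)*(a^3 - 5*a^2 - a + 5) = a*(a - 5)*(a^2 - 1) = a*(a - 5)*(a - 1)*(a + 1)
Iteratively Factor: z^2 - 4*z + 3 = (z - 3)*(z - 1)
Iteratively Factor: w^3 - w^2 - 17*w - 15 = (w + 1)*(w^2 - 2*w - 15) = (w + 1)*(w + 3)*(w - 5)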